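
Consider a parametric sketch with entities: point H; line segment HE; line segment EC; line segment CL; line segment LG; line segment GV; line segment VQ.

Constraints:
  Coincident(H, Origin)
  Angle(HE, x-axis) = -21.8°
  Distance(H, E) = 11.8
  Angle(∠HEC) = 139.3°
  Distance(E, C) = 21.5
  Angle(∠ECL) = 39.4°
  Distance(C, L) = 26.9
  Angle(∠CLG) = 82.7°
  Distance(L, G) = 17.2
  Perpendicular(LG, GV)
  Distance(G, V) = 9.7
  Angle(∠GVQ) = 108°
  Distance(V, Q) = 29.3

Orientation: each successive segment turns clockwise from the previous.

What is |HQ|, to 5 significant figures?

32.338

H is at the origin; HE runs at -21.8° with length 11.8, so E = (10.956, -4.3821). ∠HEC = 139.3° gives EC at -62.500° from the x-axis; with |EC| = 21.5, C = (20.884, -23.453). ∠ECL = 39.4° gives CL at 156.90° from the x-axis; with |CL| = 26.9, L = (-3.8595, -12.899). ∠CLG = 82.7° gives LG at 59.600° from the x-axis; with |LG| = 17.2, G = (4.8443, 1.9362). LG is perpendicular to GV, so GV runs at -30.400°; with |GV| = 9.7, V = (13.211, -2.9723). ∠GVQ = 108.0° gives VQ at -102.40° from the x-axis; with |VQ| = 29.3, Q = (6.9189, -31.589). Then |HQ| = |Q − H| = 32.338.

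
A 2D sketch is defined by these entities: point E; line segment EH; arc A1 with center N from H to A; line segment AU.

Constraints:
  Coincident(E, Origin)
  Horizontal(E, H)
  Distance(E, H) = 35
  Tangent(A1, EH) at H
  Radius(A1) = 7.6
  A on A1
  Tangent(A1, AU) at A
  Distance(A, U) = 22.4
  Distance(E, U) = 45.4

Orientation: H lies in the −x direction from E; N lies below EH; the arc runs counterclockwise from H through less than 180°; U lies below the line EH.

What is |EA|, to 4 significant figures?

43.29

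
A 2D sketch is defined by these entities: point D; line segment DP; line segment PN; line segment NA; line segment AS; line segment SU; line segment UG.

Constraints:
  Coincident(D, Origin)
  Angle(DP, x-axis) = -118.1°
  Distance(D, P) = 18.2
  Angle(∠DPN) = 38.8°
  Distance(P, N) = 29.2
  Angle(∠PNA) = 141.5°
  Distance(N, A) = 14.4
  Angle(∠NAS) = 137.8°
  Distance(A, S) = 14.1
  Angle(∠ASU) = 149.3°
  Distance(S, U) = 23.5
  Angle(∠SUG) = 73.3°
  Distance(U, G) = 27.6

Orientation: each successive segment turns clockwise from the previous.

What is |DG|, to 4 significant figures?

16.42

D is at the origin; DP runs at -118.1° with length 18.2, so P = (-8.572, -16.05). ∠DPN = 38.8° gives PN at 100.7° from the x-axis; with |PN| = 29.2, N = (-13.99, 12.64). ∠PNA = 141.5° gives NA at 62.20° from the x-axis; with |NA| = 14.4, A = (-7.278, 25.38). ∠NAS = 137.8° gives AS at 20.00° from the x-axis; with |AS| = 14.1, S = (5.972, 30.20). ∠ASU = 149.3° gives SU at -10.70° from the x-axis; with |SU| = 23.5, U = (29.06, 25.83). ∠SUG = 73.3° gives UG at -117.4° from the x-axis; with |UG| = 27.6, G = (16.36, 1.331). Then |DG| = |G − D| = 16.42.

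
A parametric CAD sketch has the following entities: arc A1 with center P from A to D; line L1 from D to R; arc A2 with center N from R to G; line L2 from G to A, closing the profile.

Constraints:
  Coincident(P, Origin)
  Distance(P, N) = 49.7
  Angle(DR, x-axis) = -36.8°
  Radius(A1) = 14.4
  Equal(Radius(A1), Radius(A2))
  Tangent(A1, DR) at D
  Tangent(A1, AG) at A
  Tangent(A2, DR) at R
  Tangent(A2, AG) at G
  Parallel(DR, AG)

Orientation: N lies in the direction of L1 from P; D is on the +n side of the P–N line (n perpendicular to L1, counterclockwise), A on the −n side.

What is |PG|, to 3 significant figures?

51.7

The slot axis is L1's direction at -36.8°, so u = (cos -36.8°, sin -36.8°) = (0.801, -0.599) and n = (−sin -36.8°, cos -36.8°) = (0.599, 0.801). P is at the origin and N lies 49.7 along u from P, so N = 49.7·u = (39.8, -29.8). Tangency of A1 to both parallel lines with radius 14.4 puts D and A at P ± 14.4·n: D = (8.63, 11.5), A = (-8.63, -11.5). Equal radii place R and G the same way about N: R = N + 14.4·n = (48.4, -18.2), G = N − 14.4·n = (31.2, -41.3). Then |PG| = |G − P| = 51.7.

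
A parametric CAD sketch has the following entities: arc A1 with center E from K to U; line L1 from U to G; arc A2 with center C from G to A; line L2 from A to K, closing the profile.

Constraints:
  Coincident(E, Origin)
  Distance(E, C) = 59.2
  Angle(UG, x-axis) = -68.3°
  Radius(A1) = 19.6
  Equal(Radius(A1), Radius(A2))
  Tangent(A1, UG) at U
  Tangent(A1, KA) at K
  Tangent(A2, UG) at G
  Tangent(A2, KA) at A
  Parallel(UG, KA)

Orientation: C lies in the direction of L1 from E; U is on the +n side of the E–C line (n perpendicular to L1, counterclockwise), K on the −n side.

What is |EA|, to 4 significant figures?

62.36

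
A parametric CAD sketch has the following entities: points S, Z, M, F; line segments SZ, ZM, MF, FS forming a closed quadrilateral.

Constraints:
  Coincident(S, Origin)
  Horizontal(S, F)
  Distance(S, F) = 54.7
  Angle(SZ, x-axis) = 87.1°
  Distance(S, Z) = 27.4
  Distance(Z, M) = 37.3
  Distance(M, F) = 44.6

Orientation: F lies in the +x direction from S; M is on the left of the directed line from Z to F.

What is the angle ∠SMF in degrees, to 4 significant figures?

66.19°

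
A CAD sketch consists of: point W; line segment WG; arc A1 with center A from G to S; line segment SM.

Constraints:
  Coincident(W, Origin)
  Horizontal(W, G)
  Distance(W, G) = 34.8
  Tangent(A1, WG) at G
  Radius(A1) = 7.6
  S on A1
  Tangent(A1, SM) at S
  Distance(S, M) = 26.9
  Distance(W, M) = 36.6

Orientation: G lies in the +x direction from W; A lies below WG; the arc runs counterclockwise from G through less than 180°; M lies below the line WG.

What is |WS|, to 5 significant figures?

28.059

W is at the origin; W and G share the same y with |WG| = 34.8 and G on the +x side, so G = (34.800, 0.0000). The tangent condition forces AG to be normal to WG, so A = G + (0, -7.6) = (34.800, -7.6000). Since AS ⟂ SM (tangency), |AM| = √(7.6² + 26.9²) = 27.953 regardless of where S sits on A1. So M lies on both circle(W, 36.6) and circle(A, 27.953); the below-WG intersection is M = (19.483, -30.983). S is the foot of the tangent from M: S = (27.550, -5.3210).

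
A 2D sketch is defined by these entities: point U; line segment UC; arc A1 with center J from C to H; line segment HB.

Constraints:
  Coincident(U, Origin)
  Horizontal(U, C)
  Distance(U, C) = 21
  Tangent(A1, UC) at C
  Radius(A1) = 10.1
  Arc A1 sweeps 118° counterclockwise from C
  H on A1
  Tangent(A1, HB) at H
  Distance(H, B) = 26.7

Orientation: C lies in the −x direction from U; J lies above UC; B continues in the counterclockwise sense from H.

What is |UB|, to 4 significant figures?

45.63

U is at the origin; UC is horizontal with |UC| = 21.0 and C on the −x side, so C = (-21.00, 0.000). Tangency of A1 to UC means the radius JC is perpendicular to UC, so J = C + (0, 10.1) = (-21.00, 10.10). On A1, C sits at bearing -90° from J; a 118° counterclockwise sweep puts H at bearing 28°, so H = J + 10.1·(cos 28°, sin 28°) = (-12.08, 14.84). Since A1 is tangent to HB there, JH ⟂ HB, so HB runs along (−sin 28°, cos 28°); with |HB| = 26.7, B = (-24.62, 38.42). Then |UB| = |B − U| = 45.63.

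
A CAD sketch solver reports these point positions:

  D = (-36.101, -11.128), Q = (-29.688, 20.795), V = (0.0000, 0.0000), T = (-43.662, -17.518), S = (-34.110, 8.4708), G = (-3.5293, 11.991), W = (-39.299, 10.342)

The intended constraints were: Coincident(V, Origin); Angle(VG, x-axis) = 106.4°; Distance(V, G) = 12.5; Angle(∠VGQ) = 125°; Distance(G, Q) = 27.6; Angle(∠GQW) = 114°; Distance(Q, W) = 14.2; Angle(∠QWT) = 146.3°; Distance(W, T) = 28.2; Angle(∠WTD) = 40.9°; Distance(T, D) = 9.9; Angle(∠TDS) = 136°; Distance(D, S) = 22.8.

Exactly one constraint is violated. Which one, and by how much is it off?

Distance(D, S) = 22.8 — off by 3.10.

V = (0.00, 0.00) ✓; VG at 106.4° ✓; |VG| = 12.50 ✓; ∠VGQ = 125.0° ✓; |GQ| = 27.60 ✓; ∠GQW = 114.0° ✓; |QW| = 14.20 ✓; ∠QWT = 146.3° ✓; |WT| = 28.20 ✓; ∠WTD = 40.90° ✓; |TD| = 9.900 ✓; ∠TDS = 136.0° ✓; |DS| = 19.70 ✗.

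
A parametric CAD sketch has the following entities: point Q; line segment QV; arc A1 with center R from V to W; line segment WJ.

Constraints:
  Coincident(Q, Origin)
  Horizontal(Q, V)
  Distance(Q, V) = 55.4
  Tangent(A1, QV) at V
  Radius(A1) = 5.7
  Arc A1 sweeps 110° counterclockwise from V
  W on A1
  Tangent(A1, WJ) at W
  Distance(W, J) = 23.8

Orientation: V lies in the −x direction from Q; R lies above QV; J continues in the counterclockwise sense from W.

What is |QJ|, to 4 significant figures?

65.47

On A1, V sits at bearing -90° from R; a 110° counterclockwise sweep puts W at bearing 20°, so W = R + 5.7·(cos 20°, sin 20°) = (-50.04, 7.650). A1 meets WJ tangentially, so RW is at right angles to WJ, so WJ runs along (−sin 20°, cos 20°); with |WJ| = 23.8, J = (-58.18, 30.01). Then |QJ| = |J − Q| = 65.47.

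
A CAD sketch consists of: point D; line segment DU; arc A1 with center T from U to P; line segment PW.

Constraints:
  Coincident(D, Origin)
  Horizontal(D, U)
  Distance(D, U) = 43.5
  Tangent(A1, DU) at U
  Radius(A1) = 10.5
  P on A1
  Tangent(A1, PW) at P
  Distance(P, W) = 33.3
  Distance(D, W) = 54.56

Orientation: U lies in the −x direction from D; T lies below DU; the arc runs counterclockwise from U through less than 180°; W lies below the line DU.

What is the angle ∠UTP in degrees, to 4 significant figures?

125.6°

Checks: |TP| = 10.50 ✓; ∠(TP, PW) = 90.00° ✓; |PW| = 33.30 ✓; |DW| = 54.56 ✓.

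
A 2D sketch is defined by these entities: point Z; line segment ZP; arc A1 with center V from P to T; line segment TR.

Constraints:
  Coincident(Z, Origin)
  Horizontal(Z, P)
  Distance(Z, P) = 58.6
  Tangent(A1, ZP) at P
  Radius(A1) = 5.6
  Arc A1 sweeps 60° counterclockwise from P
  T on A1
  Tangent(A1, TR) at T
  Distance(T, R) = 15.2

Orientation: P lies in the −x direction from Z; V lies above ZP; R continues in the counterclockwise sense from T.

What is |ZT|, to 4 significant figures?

53.82

Z is at the origin; Z and P share the same y with |ZP| = 58.6 and P on the −x side, so P = (-58.60, 0.000). Since A1 is tangent to ZP there, VP ⟂ ZP, so V = P + (0, 5.6) = (-58.60, 5.600). On A1, P sits at bearing -90° from V; a 60° counterclockwise sweep puts T at bearing -30°, so T = V + 5.6·(cos -30°, sin -30°) = (-53.75, 2.800). Then |ZT| = |T − Z| = 53.82.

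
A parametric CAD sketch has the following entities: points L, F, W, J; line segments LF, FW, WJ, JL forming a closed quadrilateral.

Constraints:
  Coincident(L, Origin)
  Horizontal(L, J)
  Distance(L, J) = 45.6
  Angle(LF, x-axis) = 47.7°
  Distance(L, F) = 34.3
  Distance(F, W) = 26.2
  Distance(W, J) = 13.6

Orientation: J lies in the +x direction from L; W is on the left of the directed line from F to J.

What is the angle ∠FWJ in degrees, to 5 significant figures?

113.06°

L is at the origin; LJ is horizontal with |LJ| = 45.6 and J in +x, so J = (45.6, 0). LF runs at 47.7° with |LF| = 34.3, so F = (23.084, 25.369). W is determined by |FW| = 26.2 and |WJ| = 13.6 together: it lies at the intersection of circle(F, 26.2) and circle(J, 13.6). With |FJ| = 33.920, the foot of the radical line on FJ is 24.352 from F and the perpendicular offset is √(26.2² − 24.352²) = 9.6652. Taking the left-of-FJ solution: W = (46.478, 13.572).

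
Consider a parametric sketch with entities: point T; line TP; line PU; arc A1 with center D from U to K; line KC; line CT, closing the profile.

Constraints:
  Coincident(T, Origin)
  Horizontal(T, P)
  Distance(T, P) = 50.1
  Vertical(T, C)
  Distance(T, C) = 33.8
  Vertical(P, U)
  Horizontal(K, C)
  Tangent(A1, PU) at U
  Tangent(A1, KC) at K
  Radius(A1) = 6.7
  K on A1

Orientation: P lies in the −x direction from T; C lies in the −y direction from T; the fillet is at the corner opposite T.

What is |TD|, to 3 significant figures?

51.2

TC is vertical with |TC| = 33.8 and C on the −y side, so C = (0.00, -33.8). The virtual corner opposite T is at (-50.1, -33.8). A1 meets PU tangentially, so DU is at right angles to PU and A1 meets KC tangentially, so DK is at right angles to KC, with radius 6.7, so the center D sits 6.7 in from both sides at D = (-43.4, -27.1). Then |TD| = |D − T| = 51.2.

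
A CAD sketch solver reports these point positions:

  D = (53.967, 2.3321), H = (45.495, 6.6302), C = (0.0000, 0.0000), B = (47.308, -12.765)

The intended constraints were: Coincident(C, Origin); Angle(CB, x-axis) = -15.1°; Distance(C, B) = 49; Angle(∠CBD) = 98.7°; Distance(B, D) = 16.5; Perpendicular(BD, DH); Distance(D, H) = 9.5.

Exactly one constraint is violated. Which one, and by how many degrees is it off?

Perpendicular(BD, DH) — off by 3.10°.

C = (0.00, 0.00) ✓; CB at -15.10° ✓; |CB| = 49.00 ✓; ∠CBD = 98.70° ✓; |BD| = 16.50 ✓; ∠(BD, DH) = 86.90° ✗; |DH| = 9.500 ✓.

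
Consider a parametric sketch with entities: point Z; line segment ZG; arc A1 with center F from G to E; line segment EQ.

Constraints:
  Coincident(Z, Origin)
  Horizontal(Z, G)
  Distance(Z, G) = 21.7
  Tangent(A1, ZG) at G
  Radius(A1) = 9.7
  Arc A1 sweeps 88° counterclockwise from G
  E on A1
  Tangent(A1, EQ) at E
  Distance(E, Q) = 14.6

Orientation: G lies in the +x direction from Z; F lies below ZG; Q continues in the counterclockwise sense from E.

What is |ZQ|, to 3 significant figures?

26.6

Z is at the origin; ZG is horizontal with |ZG| = 21.7 and G on the +x side, so G = (21.7, 0.00). A1 meets ZG tangentially, so FG is at right angles to ZG, so F = G + (0, -9.7) = (21.7, -9.70). On A1, G sits at bearing 90° from F; an 88° counterclockwise sweep puts E at bearing 178°, so E = F + 9.7·(cos 178°, sin 178°) = (12.0, -9.36). A1 meets EQ tangentially, so FE is at right angles to EQ, so EQ runs along (−sin 178°, cos 178°); with |EQ| = 14.6, Q = (11.5, -24.0). Then |ZQ| = |Q − Z| = 26.6.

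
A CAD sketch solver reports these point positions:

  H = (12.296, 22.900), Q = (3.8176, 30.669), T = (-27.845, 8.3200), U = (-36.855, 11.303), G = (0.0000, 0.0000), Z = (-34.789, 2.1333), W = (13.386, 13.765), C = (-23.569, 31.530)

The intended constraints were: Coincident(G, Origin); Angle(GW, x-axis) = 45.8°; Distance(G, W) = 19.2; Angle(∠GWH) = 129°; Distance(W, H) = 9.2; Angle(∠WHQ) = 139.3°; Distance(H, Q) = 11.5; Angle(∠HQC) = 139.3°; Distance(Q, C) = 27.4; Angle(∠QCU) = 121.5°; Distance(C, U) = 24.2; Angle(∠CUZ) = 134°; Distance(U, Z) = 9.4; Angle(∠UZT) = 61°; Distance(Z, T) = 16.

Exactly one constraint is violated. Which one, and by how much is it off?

Distance(Z, T) = 16 — off by 6.70.

G = (0.00, 0.00) ✓; GW at 45.80° ✓; |GW| = 19.20 ✓; ∠GWH = 129.0° ✓; |WH| = 9.200 ✓; ∠WHQ = 139.3° ✓; |HQ| = 11.50 ✓; ∠HQC = 139.3° ✓; |QC| = 27.40 ✓; ∠QCU = 121.5° ✓; |CU| = 24.20 ✓; ∠CUZ = 134.0° ✓; |UZ| = 9.400 ✓; ∠UZT = 61.00° ✓; |ZT| = 9.300 ✗.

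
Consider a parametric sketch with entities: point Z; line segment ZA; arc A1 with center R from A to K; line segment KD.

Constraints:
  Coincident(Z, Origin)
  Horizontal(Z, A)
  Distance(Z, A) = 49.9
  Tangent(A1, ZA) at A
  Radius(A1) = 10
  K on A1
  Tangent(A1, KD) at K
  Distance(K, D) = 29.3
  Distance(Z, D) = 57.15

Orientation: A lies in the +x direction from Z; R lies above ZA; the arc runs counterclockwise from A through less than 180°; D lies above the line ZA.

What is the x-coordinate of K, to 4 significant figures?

58.06

Checks: |ZA| = 49.90 ✓; |RK| = 10.00 ✓; ∠(RK, KD) = 90.00° ✓; |KD| = 29.30 ✓; |ZD| = 57.15 ✓.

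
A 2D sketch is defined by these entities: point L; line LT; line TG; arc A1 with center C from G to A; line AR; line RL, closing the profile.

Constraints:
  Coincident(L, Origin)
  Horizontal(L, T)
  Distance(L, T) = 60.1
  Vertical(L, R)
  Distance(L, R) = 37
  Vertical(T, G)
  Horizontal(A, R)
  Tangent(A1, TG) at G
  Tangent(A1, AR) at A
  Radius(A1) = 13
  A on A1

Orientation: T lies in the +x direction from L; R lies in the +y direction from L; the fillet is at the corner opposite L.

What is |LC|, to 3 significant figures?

52.9

LR is vertical with |LR| = 37.0 and R on the +y side, so R = (0.00, 37.0). The virtual corner opposite L is at (60.1, 37.0). A1 meets TG tangentially, so CG is at right angles to TG and the tangent condition forces CA to be normal to AR, with radius 13.0, so the center C sits 13.0 in from both sides at C = (47.1, 24.0). Then |LC| = |C − L| = 52.9.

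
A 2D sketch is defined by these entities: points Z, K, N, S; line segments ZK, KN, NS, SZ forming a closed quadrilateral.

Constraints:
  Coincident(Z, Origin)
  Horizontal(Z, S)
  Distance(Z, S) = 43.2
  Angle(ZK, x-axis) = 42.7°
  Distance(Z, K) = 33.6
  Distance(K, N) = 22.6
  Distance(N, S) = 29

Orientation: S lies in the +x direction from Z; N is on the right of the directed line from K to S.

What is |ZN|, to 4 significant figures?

14.58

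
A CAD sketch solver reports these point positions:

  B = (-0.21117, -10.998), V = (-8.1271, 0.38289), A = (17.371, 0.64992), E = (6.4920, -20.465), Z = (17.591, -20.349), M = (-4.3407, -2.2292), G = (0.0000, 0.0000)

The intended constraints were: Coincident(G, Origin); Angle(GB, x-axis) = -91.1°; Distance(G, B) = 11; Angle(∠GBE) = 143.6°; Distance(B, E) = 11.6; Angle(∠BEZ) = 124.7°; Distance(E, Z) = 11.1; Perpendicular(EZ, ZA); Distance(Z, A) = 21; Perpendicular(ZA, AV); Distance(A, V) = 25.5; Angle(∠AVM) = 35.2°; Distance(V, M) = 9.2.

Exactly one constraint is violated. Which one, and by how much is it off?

Distance(V, M) = 9.2 — off by 4.60.

G = (0.00, 0.00) ✓; GB at -91.10° ✓; |GB| = 11.00 ✓; ∠GBE = 143.6° ✓; |BE| = 11.60 ✓; ∠BEZ = 124.7° ✓; |EZ| = 11.10 ✓; ∠(EZ, ZA) = 90.00° ✓; |ZA| = 21.00 ✓; ∠(ZA, AV) = 90.00° ✓; |AV| = 25.50 ✓; ∠AVM = 35.20° ✓; |VM| = 4.600 ✗.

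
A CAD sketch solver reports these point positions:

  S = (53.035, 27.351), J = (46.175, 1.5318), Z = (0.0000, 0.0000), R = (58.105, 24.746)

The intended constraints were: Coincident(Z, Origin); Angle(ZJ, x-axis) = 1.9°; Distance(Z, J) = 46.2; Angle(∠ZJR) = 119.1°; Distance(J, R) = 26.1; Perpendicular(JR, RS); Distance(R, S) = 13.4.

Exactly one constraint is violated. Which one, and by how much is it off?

Distance(R, S) = 13.4 — off by 7.70.

Z = (0.00, 0.00) ✓; ZJ at 1.900° ✓; |ZJ| = 46.20 ✓; ∠ZJR = 119.1° ✓; |JR| = 26.10 ✓; ∠(JR, RS) = 90.00° ✓; |RS| = 5.700 ✗.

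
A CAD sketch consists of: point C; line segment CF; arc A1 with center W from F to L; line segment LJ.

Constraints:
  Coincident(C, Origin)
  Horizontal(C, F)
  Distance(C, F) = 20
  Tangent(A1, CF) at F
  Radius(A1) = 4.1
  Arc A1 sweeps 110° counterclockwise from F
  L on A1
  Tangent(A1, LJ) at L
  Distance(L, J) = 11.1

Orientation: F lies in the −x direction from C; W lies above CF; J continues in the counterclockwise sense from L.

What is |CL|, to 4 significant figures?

17.06

C is at the origin; CF is horizontal with |CF| = 20.0 and F on the −x side, so F = (-20.00, 0.000). The tangent condition forces WF to be normal to CF, so W = F + (0, 4.1) = (-20.00, 4.100). On A1, F sits at bearing -90° from W; a 110° counterclockwise sweep puts L at bearing 20°, so L = W + 4.1·(cos 20°, sin 20°) = (-16.15, 5.502). Then |CL| = |L − C| = 17.06.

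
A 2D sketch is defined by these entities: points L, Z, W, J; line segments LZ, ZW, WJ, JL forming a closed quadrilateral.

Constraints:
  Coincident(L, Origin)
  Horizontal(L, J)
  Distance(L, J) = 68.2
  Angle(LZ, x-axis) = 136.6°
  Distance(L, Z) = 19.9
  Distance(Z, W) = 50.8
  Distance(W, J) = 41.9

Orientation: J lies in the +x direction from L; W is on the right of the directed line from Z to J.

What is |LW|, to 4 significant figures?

31.51

L is at the origin; LJ is horizontal with |LJ| = 68.2 and J in +x, so J = (68.2, 0). LZ runs at 136.6° with |LZ| = 19.9, so Z = (-14.46, 13.67). W is determined by |ZW| = 50.8 and |WJ| = 41.9 together: it lies at the intersection of circle(Z, 50.8) and circle(J, 41.9). With |ZJ| = 83.78, the foot of the radical line on ZJ is 46.81 from Z and the perpendicular offset is √(50.8² − 46.81²) = 19.72. Taking the right-of-ZJ solution: W = (28.51, -13.43).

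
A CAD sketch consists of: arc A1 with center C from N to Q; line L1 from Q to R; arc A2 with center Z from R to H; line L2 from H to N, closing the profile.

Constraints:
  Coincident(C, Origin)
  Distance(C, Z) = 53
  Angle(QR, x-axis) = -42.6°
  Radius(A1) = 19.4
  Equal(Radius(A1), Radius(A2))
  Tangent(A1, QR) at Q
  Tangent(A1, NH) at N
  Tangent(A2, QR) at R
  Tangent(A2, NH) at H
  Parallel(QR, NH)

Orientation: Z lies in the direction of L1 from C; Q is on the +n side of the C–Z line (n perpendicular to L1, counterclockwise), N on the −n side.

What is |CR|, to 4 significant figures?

56.44

The slot axis is L1's direction at -42.6°, so u = (cos -42.6°, sin -42.6°) = (0.7361, -0.6769) and n = (−sin -42.6°, cos -42.6°) = (0.6769, 0.7361). C is at the origin and Z lies 53.0 along u from C, so Z = 53.0·u = (39.01, -35.87). Tangency of A1 to both parallel lines with radius 19.4 puts Q and N at C ± 19.4·n: Q = (13.13, 14.28), N = (-13.13, -14.28). Equal radii place R and H the same way about Z: R = Z + 19.4·n = (52.14, -21.59), H = Z − 19.4·n = (25.88, -50.15). Then |CR| = |R − C| = 56.44.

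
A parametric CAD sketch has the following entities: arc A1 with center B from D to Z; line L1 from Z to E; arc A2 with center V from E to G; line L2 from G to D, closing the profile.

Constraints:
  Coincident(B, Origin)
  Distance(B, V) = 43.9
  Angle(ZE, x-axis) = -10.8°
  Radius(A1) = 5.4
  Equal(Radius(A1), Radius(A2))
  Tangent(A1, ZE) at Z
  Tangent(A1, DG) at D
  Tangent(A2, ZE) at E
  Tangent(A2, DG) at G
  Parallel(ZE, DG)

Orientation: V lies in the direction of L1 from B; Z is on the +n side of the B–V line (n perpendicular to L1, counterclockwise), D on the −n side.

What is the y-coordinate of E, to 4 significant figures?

-2.922

The slot axis is L1's direction at -10.8°, so u = (cos -10.8°, sin -10.8°) = (0.9823, -0.1874) and n = (−sin -10.8°, cos -10.8°) = (0.1874, 0.9823). B is at the origin and V lies 43.9 along u from B, so V = 43.9·u = (43.12, -8.226). Tangency of A1 to both parallel lines with radius 5.4 puts Z and D at B ± 5.4·n: Z = (1.012, 5.304), D = (-1.012, -5.304). Equal radii place E and G the same way about V: E = V + 5.4·n = (44.13, -2.922), G = V − 5.4·n = (42.11, -13.53). So E.y = -2.922.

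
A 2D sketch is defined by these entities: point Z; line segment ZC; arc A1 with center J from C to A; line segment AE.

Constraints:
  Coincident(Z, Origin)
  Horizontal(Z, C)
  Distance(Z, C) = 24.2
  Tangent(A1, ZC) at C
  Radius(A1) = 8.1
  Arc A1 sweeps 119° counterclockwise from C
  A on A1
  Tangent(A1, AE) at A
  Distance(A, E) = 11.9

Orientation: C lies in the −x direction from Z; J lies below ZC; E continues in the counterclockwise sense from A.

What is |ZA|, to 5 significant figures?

33.517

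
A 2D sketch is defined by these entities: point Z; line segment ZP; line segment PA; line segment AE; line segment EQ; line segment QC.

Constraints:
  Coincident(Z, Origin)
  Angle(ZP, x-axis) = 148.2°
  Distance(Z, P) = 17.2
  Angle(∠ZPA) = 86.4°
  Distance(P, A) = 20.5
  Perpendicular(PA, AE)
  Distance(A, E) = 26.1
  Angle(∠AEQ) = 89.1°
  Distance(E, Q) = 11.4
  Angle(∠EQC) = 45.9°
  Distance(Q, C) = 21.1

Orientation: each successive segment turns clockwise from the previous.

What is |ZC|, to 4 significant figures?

23.76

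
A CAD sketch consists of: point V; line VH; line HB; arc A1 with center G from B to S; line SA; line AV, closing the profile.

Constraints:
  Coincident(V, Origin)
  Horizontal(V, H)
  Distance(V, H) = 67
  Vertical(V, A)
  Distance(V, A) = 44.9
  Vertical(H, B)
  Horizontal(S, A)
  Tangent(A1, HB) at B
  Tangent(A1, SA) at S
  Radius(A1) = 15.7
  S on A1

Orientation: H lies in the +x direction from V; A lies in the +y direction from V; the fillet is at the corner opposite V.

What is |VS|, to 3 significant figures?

68.2

V is at the origin; V and H share the same y with |VH| = 67.0 and H on the +x side, so H = (67.0, 0.00). VA is vertical with |VA| = 44.9 and A on the +y side, so A = (0.00, 44.9). The virtual corner opposite V is at (67.0, 44.9). Tangency of A1 to HB means the radius GB is perpendicular to HB and the tangent condition forces GS to be normal to SA, with radius 15.7, so the center G sits 15.7 in from both sides at G = (51.3, 29.2). That places the tangent points at B = (67.0, 29.2) on HB and S = (51.3, 44.9) on SA. Then |VS| = |S − V| = 68.2.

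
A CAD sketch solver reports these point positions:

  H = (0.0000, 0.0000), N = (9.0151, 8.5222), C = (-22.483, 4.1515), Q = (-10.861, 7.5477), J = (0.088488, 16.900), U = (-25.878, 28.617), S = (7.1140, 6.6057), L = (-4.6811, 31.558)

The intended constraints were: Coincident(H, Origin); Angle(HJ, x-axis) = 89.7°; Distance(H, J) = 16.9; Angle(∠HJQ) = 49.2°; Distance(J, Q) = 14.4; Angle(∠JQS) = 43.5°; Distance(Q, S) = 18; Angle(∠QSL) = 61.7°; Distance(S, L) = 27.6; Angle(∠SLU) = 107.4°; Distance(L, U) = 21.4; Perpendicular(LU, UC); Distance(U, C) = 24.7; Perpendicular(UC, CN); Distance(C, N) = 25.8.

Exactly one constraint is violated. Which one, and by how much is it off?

Distance(C, N) = 25.8 — off by 6.00.

H = (0.00, 0.00) ✓; HJ at 89.70° ✓; |HJ| = 16.90 ✓; ∠HJQ = 49.20° ✓; |JQ| = 14.40 ✓; ∠JQS = 43.50° ✓; |QS| = 18.00 ✓; ∠QSL = 61.70° ✓; |SL| = 27.60 ✓; ∠SLU = 107.4° ✓; |LU| = 21.40 ✓; ∠(LU, UC) = 90.00° ✓; |UC| = 24.70 ✓; ∠(UC, CN) = 90.00° ✓; |CN| = 31.80 ✗.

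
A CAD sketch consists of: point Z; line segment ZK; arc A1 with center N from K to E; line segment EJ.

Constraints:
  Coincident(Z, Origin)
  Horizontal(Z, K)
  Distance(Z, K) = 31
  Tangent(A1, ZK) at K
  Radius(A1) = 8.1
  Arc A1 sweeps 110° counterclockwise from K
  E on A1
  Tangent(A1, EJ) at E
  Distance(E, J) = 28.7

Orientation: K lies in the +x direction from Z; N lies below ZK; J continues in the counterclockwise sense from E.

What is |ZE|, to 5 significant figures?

25.791

Since A1 is tangent to ZK there, NK ⟂ ZK, so N = K + (0, -8.1) = (31.000, -8.1000). On A1, K sits at bearing 90° from N; a 110° counterclockwise sweep puts E at bearing 200°, so E = N + 8.1·(cos 200°, sin 200°) = (23.388, -10.870). Then |ZE| = |E − Z| = 25.791.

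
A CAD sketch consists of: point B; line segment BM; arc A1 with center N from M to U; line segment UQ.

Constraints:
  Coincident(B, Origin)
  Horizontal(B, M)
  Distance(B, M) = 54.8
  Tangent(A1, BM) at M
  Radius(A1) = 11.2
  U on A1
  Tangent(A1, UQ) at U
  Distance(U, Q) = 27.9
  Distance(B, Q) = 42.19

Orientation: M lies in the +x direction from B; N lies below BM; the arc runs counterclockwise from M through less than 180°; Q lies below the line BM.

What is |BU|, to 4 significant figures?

45.58

Checks: |NU| = 11.20 ✓; ∠(NU, UQ) = 90.00° ✓; |UQ| = 27.90 ✓; |BQ| = 42.19 ✓.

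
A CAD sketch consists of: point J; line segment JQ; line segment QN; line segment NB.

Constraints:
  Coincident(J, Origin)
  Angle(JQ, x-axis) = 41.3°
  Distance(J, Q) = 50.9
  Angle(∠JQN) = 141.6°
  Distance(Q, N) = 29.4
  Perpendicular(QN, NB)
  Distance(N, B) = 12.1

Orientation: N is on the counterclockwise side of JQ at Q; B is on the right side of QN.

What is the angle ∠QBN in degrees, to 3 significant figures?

67.6°

J is at the origin; JQ runs at 41.3° with length 50.9, so Q = 50.9·(cos 41.3°, sin 41.3°) = (38.2, 33.6). ∠JQN = 141.6°, so QN runs at 41.3° + (180° − 141.6°) = 79.7° from the x-axis; with |QN| = 29.4, N = Q + 29.4·(cos 79.7°, sin 79.7°) = (43.5, 62.5). The perpendicularity gives NB at right angles to QN; with |NB| = 12.1 on the right of QN, B = N + 12.1·(0.984, -0.179) = (55.4, 60.4). Then cos ∠QBN = BQ·BN / (|BQ||BN|), giving 67.6°.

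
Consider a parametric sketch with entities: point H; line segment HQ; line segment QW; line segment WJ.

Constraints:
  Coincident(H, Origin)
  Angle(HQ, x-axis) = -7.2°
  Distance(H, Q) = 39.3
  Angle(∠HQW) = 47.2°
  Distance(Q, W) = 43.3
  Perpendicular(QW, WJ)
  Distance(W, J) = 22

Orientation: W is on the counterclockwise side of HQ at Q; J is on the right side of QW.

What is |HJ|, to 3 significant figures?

53.5

∠HQW = 47.2°, so QW runs at -7.2° + (180° − 47.2°) = 126° from the x-axis; with |QW| = 43.3, W = Q + 43.3·(cos 126°, sin 126°) = (13.8, 30.3). QW is perpendicular to WJ; with |WJ| = 22.0 on the right of QW, J = W + 22.0·(0.813, 0.582) = (31.7, 43.1). Then |HJ| = |J − H| = 53.5.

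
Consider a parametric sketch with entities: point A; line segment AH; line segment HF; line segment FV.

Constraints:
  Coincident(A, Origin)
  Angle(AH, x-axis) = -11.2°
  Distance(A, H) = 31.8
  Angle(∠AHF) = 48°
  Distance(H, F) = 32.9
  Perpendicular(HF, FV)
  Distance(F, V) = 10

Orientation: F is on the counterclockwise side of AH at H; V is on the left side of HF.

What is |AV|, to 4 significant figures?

17.91

A is at the origin; AH runs at -11.2° with length 31.8, so H = 31.8·(cos -11.2°, sin -11.2°) = (31.19, -6.177). ∠AHF = 48.0°, so HF runs at -11.2° + (180° − 48.0°) = 120.8° from the x-axis; with |HF| = 32.9, F = H + 32.9·(cos 120.8°, sin 120.8°) = (14.35, 22.08). The perpendicularity gives FV at right angles to HF; with |FV| = 10.0 on the left of HF, V = F + 10.0·(-0.8590, -0.5120) = (5.759, 16.96). Then |AV| = |V − A| = 17.91.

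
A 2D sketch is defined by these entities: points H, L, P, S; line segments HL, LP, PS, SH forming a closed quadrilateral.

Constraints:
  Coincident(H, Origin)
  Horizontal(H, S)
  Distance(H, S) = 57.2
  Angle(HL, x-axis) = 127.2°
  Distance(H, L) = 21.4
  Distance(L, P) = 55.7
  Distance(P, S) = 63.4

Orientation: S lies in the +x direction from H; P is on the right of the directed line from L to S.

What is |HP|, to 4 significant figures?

36.07

Checks: |LP| = 55.70 ✓; |PS| = 63.40 ✓.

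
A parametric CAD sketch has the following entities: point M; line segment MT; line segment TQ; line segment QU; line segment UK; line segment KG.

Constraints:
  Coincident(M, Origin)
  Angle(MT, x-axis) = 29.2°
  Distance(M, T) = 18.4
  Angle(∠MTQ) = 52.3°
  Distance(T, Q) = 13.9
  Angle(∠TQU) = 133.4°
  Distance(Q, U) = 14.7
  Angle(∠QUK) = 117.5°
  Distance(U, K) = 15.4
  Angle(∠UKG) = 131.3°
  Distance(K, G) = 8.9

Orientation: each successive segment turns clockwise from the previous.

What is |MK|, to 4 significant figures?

13.17

M is at the origin; MT runs at 29.2° with length 18.4, so T = (16.06, 8.977). ∠MTQ = 52.3° gives TQ at -98.50° from the x-axis; with |TQ| = 13.9, Q = (14.01, -4.771). ∠TQU = 133.4° gives QU at -145.1° from the x-axis; with |QU| = 14.7, U = (1.951, -13.18). ∠QUK = 117.5° gives UK at 152.4° from the x-axis; with |UK| = 15.4, K = (-11.70, -6.046). Then |MK| = |K − M| = 13.17.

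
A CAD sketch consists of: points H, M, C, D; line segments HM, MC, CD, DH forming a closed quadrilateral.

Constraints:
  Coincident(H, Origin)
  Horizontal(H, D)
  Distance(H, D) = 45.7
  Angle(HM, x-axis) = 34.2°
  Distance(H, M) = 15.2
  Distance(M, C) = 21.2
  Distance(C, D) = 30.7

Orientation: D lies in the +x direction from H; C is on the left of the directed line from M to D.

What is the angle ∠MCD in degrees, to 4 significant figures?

80.20°

Checks: H = (0.00, 0.00) ✓; |MC| = 21.20 ✓; |CD| = 30.70 ✓.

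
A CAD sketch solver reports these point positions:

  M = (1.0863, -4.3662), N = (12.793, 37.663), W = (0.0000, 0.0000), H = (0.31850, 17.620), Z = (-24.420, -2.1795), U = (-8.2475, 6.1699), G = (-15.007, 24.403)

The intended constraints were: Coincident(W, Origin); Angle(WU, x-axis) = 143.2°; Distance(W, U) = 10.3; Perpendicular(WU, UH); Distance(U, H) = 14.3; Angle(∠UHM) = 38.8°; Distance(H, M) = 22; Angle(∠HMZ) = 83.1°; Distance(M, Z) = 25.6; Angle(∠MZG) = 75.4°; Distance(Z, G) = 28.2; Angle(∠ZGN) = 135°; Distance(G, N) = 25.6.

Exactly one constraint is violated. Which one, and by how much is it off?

Distance(G, N) = 25.6 — off by 5.20.

W = (0.00, 0.00) ✓; WU at 143.2° ✓; |WU| = 10.30 ✓; ∠(WU, UH) = 90.00° ✓; |UH| = 14.30 ✓; ∠UHM = 38.80° ✓; |HM| = 22.00 ✓; ∠HMZ = 83.10° ✓; |MZ| = 25.60 ✓; ∠MZG = 75.40° ✓; |ZG| = 28.20 ✓; ∠ZGN = 135.0° ✓; |GN| = 30.80 ✗.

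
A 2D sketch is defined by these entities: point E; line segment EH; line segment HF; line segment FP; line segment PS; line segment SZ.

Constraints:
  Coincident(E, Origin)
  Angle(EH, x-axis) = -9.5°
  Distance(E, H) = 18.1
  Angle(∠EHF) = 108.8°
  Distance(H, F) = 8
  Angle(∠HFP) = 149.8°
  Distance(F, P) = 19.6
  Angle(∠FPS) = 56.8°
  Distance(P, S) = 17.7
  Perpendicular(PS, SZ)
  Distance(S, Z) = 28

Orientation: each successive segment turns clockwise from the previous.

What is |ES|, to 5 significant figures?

14.960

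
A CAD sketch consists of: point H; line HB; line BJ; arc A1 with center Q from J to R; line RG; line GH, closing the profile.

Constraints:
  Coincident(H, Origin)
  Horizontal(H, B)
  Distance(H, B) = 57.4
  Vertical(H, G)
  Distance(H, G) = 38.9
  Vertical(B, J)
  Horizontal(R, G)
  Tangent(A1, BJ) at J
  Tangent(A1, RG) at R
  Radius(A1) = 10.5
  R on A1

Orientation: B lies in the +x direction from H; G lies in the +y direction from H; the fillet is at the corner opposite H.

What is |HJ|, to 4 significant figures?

64.04

H is at the origin; H and B share the same y with |HB| = 57.4 and B on the +x side, so B = (57.40, 0.000). HG is vertical with |HG| = 38.9 and G on the +y side, so G = (0.000, 38.90). The virtual corner opposite H is at (57.40, 38.90). A1 meets BJ tangentially, so QJ is at right angles to BJ and since A1 is tangent to RG there, QR ⟂ RG, with radius 10.5, so the center Q sits 10.5 in from both sides at Q = (46.90, 28.40). That places the tangent points at J = (57.40, 28.40) on BJ and R = (46.90, 38.90) on RG. Then |HJ| = |J − H| = 64.04.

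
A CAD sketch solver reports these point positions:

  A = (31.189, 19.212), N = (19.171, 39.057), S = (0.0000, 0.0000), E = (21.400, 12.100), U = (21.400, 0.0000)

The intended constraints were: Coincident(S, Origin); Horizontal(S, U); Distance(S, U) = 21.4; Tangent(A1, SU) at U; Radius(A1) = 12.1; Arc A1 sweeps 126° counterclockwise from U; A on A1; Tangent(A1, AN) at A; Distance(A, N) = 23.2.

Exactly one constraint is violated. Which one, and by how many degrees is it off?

Tangent(A1, AN) at A — off by 4.80°.

S = (0.00, 0.00) ✓; S.y = 0.00, U.y = 0.00 ✓; |SU| = 21.40 ✓; ∠(EU, US) = 90.00° ✓; |EU| = 12.10 ✓; bearing(E→A) − bearing(E→U) = 126.0° ✓; |EA| = 12.10 ✓; ∠(EA, AN) = 94.80° ✗; |AN| = 23.20 ✓.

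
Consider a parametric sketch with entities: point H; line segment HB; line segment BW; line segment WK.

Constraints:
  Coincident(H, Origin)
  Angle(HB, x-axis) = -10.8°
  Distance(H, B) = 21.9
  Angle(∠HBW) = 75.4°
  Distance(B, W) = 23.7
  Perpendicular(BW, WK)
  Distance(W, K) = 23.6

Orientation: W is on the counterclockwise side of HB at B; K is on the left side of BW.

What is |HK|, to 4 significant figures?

18.34

H is at the origin; HB runs at -10.8° with length 21.9, so B = 21.9·(cos -10.8°, sin -10.8°) = (21.51, -4.104). ∠HBW = 75.4°, so BW runs at -10.8° + (180° − 75.4°) = 93.80° from the x-axis; with |BW| = 23.7, W = B + 23.7·(cos 93.80°, sin 93.80°) = (19.94, 19.54). BW ⟂ WK; with |WK| = 23.6 on the left of BW, K = W + 23.6·(-0.9978, -0.06627) = (-3.607, 17.98). Then |HK| = |K − H| = 18.34.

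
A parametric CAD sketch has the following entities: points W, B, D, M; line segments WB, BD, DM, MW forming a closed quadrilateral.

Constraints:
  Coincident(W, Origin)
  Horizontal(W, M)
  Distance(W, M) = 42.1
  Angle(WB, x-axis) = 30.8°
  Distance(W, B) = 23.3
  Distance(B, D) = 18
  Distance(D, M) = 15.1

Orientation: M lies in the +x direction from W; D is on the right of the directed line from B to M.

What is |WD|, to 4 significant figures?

27.99

Checks: |WM| = 42.10 ✓; |WB| = 23.30 ✓; |BD| = 18.00 ✓; |DM| = 15.10 ✓.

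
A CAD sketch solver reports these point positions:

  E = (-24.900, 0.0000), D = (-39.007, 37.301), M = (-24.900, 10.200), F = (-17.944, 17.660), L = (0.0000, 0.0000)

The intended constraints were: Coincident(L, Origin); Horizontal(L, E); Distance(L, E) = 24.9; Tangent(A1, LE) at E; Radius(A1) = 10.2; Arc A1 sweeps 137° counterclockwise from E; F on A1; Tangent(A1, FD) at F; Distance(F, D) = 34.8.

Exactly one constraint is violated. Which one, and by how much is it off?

Distance(F, D) = 34.8 — off by 6.00.

L = (0.00, 0.00) ✓; L.y = 0.00, E.y = 0.00 ✓; |LE| = 24.90 ✓; ∠(ME, EL) = 90.00° ✓; |ME| = 10.20 ✓; bearing(M→F) − bearing(M→E) = 137.0° ✓; |MF| = 10.20 ✓; ∠(MF, FD) = 90.00° ✓; |FD| = 28.80 ✗.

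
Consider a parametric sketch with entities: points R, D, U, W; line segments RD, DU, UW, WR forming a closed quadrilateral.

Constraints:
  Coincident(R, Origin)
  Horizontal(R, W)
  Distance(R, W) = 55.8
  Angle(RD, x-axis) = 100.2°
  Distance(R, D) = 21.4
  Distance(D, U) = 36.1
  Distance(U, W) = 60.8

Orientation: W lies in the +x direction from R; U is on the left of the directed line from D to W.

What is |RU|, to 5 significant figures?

52.441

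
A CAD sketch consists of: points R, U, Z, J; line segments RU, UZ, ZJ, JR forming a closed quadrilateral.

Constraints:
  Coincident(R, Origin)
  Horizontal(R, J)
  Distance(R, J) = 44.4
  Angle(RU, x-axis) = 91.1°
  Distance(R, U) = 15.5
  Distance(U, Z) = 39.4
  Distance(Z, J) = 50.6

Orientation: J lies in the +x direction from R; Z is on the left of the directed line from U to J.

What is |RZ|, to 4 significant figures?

52.30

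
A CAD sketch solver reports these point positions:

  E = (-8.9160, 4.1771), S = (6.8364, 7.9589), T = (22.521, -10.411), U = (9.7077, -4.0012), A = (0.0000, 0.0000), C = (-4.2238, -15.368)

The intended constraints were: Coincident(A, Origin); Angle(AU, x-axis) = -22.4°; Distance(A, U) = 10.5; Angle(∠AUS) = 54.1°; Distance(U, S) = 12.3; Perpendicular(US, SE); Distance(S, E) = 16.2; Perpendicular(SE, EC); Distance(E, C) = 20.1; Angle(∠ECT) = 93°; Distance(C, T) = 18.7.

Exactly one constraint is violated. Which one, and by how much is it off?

Distance(C, T) = 18.7 — off by 8.50.

A = (0.00, 0.00) ✓; AU at -22.40° ✓; |AU| = 10.50 ✓; ∠AUS = 54.10° ✓; |US| = 12.30 ✓; ∠(US, SE) = 90.00° ✓; |SE| = 16.20 ✓; ∠(SE, EC) = 90.00° ✓; |EC| = 20.10 ✓; ∠ECT = 93.00° ✓; |CT| = 27.20 ✗.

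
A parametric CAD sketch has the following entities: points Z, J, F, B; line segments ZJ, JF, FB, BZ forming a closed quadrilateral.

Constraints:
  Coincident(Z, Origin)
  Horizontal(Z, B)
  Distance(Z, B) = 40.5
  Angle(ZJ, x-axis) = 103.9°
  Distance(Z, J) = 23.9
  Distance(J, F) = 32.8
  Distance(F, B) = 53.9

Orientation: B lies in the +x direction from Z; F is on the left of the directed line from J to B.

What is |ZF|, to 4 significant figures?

50.46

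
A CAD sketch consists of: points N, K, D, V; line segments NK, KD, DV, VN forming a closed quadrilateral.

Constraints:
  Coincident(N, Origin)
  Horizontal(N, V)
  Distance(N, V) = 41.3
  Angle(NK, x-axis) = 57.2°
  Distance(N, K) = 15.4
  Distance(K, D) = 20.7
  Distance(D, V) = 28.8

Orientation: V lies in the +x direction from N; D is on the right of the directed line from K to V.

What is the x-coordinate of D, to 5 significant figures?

13.396

Checks: |NV| = 41.30 ✓; |NK| = 15.40 ✓; |KD| = 20.70 ✓; |DV| = 28.80 ✓.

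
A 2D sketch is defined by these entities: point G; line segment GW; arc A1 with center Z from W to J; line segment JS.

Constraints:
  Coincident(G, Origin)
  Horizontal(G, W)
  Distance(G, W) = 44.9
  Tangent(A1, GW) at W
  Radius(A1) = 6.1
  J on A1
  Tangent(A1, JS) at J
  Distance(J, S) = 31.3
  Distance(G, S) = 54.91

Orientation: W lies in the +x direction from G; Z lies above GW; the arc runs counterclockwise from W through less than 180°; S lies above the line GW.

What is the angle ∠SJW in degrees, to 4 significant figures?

125.1°

Checks: |ZJ| = 6.100 ✓; ∠(ZJ, JS) = 90.00° ✓; |JS| = 31.30 ✓; |GS| = 54.91 ✓.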